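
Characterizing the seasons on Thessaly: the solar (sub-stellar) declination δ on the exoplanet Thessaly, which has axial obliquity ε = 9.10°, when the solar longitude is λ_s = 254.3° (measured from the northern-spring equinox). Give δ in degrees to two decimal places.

δ = -8.76°

sin δ = sin ε · sin λ_s = sin 9.10° × sin 254.3° = -0.152257.
δ = arcsin(-0.152257) = -8.76°.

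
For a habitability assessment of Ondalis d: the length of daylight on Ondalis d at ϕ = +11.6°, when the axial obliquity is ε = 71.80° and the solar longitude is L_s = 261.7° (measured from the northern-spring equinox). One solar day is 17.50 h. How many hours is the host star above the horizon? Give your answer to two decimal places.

Solar declination: sin δ = sin ε · sin L_s = sin 71.80° × sin 261.7° = -0.94002, so δ = -70.055°.
cos h₀ = −tan ϕ · tan δ = −tan(+11.6°) × tan(-70.055°) = 0.5657, so h₀ = 0.9695 rad = 55.55°.
Daylight = 2h₀/(2π) × 17.50 h = (0.9695/π) × 17.50 = 5.40 h.

5.40 h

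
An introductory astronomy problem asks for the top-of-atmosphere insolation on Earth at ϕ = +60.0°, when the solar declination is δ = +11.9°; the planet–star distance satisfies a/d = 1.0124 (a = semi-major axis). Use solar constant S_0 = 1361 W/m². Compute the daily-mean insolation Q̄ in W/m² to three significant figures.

cos h₀ = −tan(+60.0°) tan(+11.900°) = -0.3650, h₀ = 1.9444 rad.
Bracket: h₀ sin ϕ sin δ + cos ϕ cos δ sin h₀ = 1.9444×0.86603×0.20620 + 0.50000×0.97851×0.93101 = 0.347222 + 0.455501 = 0.802723.
Inverse-square distance factor (a/d)² = 1.0124² = 1.024954.
Q̄ = (S_0/π) × 1.024954 × [bracket] = (1361/π) × 1.024954 × 0.802723 = 356.4 W/m².

Q̄ ≈ 356 W/m²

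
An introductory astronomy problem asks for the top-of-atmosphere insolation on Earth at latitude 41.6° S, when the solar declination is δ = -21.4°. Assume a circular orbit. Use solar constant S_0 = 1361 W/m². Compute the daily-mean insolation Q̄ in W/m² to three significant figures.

Q̄ ≈ 485 W/m²

cos h₀ = −tan(-41.6°) tan(-21.400°) = -0.3479, h₀ = 1.9262 rad.
Bracket: h₀ sin ϕ sin δ + cos ϕ cos δ sin h₀ = 1.9262×-0.66393×-0.36488 + 0.74780×0.93106×0.93752 = 0.466631 + 0.652745 = 1.119376.
Q̄ = (S_0/π) × [bracket] = (1361/π) × 1.119376 = 484.9 W/m².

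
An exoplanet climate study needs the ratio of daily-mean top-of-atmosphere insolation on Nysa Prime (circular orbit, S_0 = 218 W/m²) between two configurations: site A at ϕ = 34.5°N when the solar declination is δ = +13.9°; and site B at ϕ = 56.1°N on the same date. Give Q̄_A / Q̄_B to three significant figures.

— Configuration A (ϕ=+34.5°):
cos h₀ = −tan(+34.5°) tan(+13.900°) = -0.1701, h₀ = 1.7417 rad.
Bracket: h₀ sin ϕ sin δ + cos ϕ cos δ sin h₀ = 1.7417×0.56641×0.24023 + 0.82413×0.97072×0.98543 = 0.236991 + 0.788343 = 1.025334.
Q̄ = (S_0/π) × [bracket] = (218/π) × 1.025334 = 71.150 W/m².
— Configuration B (ϕ=+56.1°):
cos h₀ = −tan(+56.1°) tan(+13.900°) = -0.3683, h₀ = 1.9480 rad.
Bracket: h₀ sin ϕ sin δ + cos ϕ cos δ sin h₀ = 1.9480×0.83001×0.24023 + 0.55775×0.97072×0.92971 = 0.388418 + 0.503363 = 0.891781.
Q̄ = (S_0/π) × [bracket] = (218/π) × 0.891781 = 61.882 W/m².
Ratio Q̄_A / Q̄_B = 71.150 / 61.882 = 1.150.

Q̄_A / Q̄_B ≈ 1.15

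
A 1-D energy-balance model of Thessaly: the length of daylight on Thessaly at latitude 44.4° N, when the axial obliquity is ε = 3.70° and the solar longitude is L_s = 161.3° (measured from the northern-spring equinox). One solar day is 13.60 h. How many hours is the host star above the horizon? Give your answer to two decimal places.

Solar declination: sin δ = sin ε · sin L_s = sin 3.70° × sin 161.3° = 0.02069, so δ = +1.186°.
cos h₀ = −tan ϕ · tan δ = −tan(+44.4°) × tan(+1.186°) = -0.0203, so h₀ = 1.5911 rad = 91.16°.
Daylight = 2h₀/(2π) × 13.60 h = (1.5911/π) × 13.60 = 6.89 h.

6.89 h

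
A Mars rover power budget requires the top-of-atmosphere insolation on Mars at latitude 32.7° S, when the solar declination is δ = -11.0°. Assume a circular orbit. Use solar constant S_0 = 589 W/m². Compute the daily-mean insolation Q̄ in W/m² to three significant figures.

Q̄ ≈ 186 W/m²

cos h₀ = −tan(-32.7°) tan(-11.000°) = -0.1248, h₀ = 1.6959 rad.
Bracket: h₀ sin ϕ sin δ + cos ϕ cos δ sin h₀ = 1.6959×-0.54024×-0.19081 + 0.84151×0.98163×0.99218 = 0.174819 + 0.819592 = 0.994411.
Q̄ = (S_0/π) × [bracket] = (589/π) × 0.994411 = 186.4 W/m².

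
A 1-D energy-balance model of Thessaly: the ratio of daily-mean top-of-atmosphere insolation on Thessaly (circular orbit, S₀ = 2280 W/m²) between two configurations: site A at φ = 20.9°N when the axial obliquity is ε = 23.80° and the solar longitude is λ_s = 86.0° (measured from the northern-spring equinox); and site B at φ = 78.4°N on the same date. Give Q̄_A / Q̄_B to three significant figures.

— Configuration A (φ=+20.9°):
Solar declination: sin δ = sin ε · sin λ_s = sin 23.80° × sin 86.0° = 0.40256, so δ = +23.738°.
cos H₀ = −tan(+20.9°) tan(+23.738°) = -0.1679, H₀ = 1.7395 rad.
Bracket: H₀ sin φ sin δ + cos φ cos δ sin H₀ = 1.7395×0.35674×0.40256 + 0.93420×0.91539×0.98580 = 0.249808 + 0.843014 = 1.092822.
Q̄ = (S₀/π) × [bracket] = (2280/π) × 1.092822 = 793.11 W/m².
— Configuration B (φ=+78.4°):
cos H₀ = −tan(+78.4°) tan(+23.738°) = -2.1424 ≤ −1 ⇒ polar day, H₀ = π.
Bracket: H₀ sin φ sin δ + cos φ cos δ sin H₀ = 3.1416×0.97958×0.40256 + 0.20108×0.91539×0.00000 = 1.238858 + 0.000000 = 1.238858.
Q̄ = (S₀/π) × [bracket] = (2280/π) × 1.238858 = 899.10 W/m².
Ratio Q̄_A / Q̄_B = 793.11 / 899.10 = 0.8821.

Q̄_A / Q̄_B ≈ 0.882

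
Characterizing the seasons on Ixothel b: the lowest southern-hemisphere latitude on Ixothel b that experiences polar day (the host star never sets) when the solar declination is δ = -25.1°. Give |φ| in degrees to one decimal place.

Polar day requires cos H₀ = −tan φ tan δ ≤ −1, i.e. tan φ tan δ ≥ 1.
The boundary is |tan φ| · |tan δ| = 1, so |φ| = 90° − |δ| = 90° − 25.1° = 64.9° in the southern hemisphere.

|φ| = 64.9°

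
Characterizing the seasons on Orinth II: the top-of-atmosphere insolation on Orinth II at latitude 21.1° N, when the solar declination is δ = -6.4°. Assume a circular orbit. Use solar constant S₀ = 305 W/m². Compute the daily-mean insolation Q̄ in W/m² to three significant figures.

Q̄ ≈ 84.0 W/m²

cos H₀ = −tan(+21.1°) tan(-6.400°) = 0.0433, H₀ = 1.5275 rad.
Bracket: H₀ sin φ sin δ + cos φ cos δ sin H₀ = 1.5275×0.36000×-0.11147 + 0.93295×0.99377×0.99906 = -0.061297 + 0.926266 = 0.864969.
Q̄ = (S₀/π) × [bracket] = (305/π) × 0.864969 = 83.98 W/m².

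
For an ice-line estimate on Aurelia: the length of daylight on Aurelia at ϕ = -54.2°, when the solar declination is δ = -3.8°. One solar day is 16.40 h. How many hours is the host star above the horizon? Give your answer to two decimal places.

cos h₀ = −tan ϕ · tan δ = −tan(-54.2°) × tan(-3.800°) = -0.0921, so h₀ = 1.6630 rad = 95.28°.
Daylight = 2h₀/(2π) × 16.40 h = (1.6630/π) × 16.40 = 8.68 h.

8.68 h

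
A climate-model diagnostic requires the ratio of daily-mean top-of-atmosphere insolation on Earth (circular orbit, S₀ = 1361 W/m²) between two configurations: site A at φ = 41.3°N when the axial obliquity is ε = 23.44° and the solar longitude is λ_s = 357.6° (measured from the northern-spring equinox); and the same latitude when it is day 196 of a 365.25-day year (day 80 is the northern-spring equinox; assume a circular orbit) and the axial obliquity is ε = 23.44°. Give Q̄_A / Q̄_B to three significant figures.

— Configuration A (φ=+41.3°):
Solar declination: sin δ = sin ε · sin λ_s = sin 23.44° × sin 357.6° = -0.01666, so δ = -0.954°.
cos H₀ = −tan(+41.3°) tan(-0.954°) = 0.0146, H₀ = 1.5562 rad.
Bracket: H₀ sin φ sin δ + cos φ cos δ sin H₀ = 1.5562×0.66000×-0.01666 + 0.75126×0.99986×0.99989 = -0.017111 + 0.751072 = 0.733961.
Q̄ = (S₀/π) × [bracket] = (1361/π) × 0.733961 = 317.97 W/m².
— Configuration B (φ=+41.3°):
Solar longitude: λ_s = 360° × (196 − 80)/365.25 = 114.333°.
sin δ = sin 23.44° × sin 114.333° = 0.36245, so δ = +21.251°.
cos H₀ = −tan(+41.3°) tan(+21.251°) = -0.3417, H₀ = 1.9195 rad.
Bracket: H₀ sin φ sin δ + cos φ cos δ sin H₀ = 1.9195×0.66000×0.36245 + 0.75126×0.93200×0.93983 = 0.459177 + 0.658045 = 1.117222.
Q̄ = (S₀/π) × [bracket] = (1361/π) × 1.117222 = 484.00 W/m².
Ratio Q̄_A / Q̄_B = 317.97 / 484.00 = 0.6570.

Q̄_A / Q̄_B ≈ 0.657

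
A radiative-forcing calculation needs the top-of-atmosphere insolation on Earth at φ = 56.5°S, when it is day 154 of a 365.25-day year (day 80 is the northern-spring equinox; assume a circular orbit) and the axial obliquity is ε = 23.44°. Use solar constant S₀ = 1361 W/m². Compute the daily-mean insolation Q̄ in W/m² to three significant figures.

Q̄ ≈ 49.6 W/m²

Solar longitude: λ_s = 360° × (154 − 80)/365.25 = 72.936°.
sin δ = sin 23.44° × sin 72.936° = 0.38028, so δ = +22.351°.
cos H₀ = −tan(-56.5°) tan(+22.351°) = 0.6212, H₀ = 0.9005 rad.
Bracket: H₀ sin φ sin δ + cos φ cos δ sin H₀ = 0.9005×-0.83389×0.38028 + 0.55194×0.92487×0.78365 = -0.285559 + 0.400032 = 0.114473.
Q̄ = (S₀/π) × [bracket] = (1361/π) × 0.114473 = 49.59 W/m².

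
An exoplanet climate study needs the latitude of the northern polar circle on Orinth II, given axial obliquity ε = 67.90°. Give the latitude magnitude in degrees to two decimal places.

The polar circle is the lowest latitude that experiences at least one full rotation of continuous daylight at the northern-summer solstice; it lies at |φ| = 90° − ε = 90° − 67.90° = 22.10°.

22.10°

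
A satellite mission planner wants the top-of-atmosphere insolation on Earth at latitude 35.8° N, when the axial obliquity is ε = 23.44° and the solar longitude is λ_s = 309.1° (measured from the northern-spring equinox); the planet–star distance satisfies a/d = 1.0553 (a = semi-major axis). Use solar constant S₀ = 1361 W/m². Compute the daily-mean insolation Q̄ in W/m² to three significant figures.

Solar declination: sin δ = sin ε · sin λ_s = sin 23.44° × sin 309.1° = -0.30870, so δ = -17.981°.
cos H₀ = −tan(+35.8°) tan(-17.981°) = 0.2341, H₀ = 1.3345 rad.
Bracket: H₀ sin φ sin δ + cos φ cos δ sin H₀ = 1.3345×0.58496×-0.30870 + 0.81106×0.95116×0.97222 = -0.240980 + 0.750017 = 0.509037.
Inverse-square distance factor (a/d)² = 1.0553² = 1.113658.
Q̄ = (S₀/π) × 1.113658 × [bracket] = (1361/π) × 1.113658 × 0.509037 = 245.6 W/m².

Q̄ ≈ 246 W/m²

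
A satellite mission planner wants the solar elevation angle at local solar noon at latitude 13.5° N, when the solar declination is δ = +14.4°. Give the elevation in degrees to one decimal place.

89.1°

At local noon the hour angle is zero, so the zenith angle equals |φ − δ| = |+13.5° − (+14.400°)| = 0.900°.
Elevation = 90° − 0.900° = 89.1°.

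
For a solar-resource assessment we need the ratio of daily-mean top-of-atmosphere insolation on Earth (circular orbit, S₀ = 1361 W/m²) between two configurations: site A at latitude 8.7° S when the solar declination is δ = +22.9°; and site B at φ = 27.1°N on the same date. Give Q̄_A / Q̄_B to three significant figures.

— Configuration A (φ=-8.7°):
cos H₀ = −tan(-8.7°) tan(+22.900°) = 0.0646, H₀ = 1.5061 rad.
Bracket: H₀ sin φ sin δ + cos φ cos δ sin H₀ = 1.5061×-0.15126×0.38912 + 0.98849×0.92119×0.99791 = -0.088646 + 0.908684 = 0.820038.
Q̄ = (S₀/π) × [bracket] = (1361/π) × 0.820038 = 355.26 W/m².
— Configuration B (φ=+27.1°):
cos H₀ = −tan(+27.1°) tan(+22.900°) = -0.2162, H₀ = 1.7887 rad.
Bracket: H₀ sin φ sin δ + cos φ cos δ sin H₀ = 1.7887×0.45554×0.38912 + 0.89021×0.92119×0.97636 = 0.317064 + 0.800667 = 1.117731.
Q̄ = (S₀/π) × [bracket] = (1361/π) × 1.117731 = 484.22 W/m².
Ratio Q̄_A / Q̄_B = 355.26 / 484.22 = 0.7337.

Q̄_A / Q̄_B ≈ 0.734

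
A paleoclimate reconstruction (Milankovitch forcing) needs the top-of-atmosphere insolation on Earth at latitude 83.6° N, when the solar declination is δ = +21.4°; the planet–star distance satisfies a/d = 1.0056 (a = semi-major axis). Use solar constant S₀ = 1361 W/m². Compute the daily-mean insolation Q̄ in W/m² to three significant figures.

cos H₀ = −tan(+83.6°) tan(+21.400°) = -3.4938 ≤ −1 ⇒ polar day, H₀ = π.
Bracket: H₀ sin φ sin δ + cos φ cos δ sin H₀ = 3.1416×0.99377×0.36488 + 0.11147×0.93106×0.00000 = 1.139166 + 0.000000 = 1.139166.
Inverse-square distance factor (a/d)² = 1.0056² = 1.011231.
Q̄ = (S₀/π) × 1.011231 × [bracket] = (1361/π) × 1.011231 × 1.139166 = 499.1 W/m².

Q̄ ≈ 499 W/m²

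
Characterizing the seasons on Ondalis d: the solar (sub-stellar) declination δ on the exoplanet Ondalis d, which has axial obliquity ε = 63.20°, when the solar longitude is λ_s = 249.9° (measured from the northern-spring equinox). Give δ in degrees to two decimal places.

sin δ = sin ε · sin λ_s = sin 63.20° × sin 249.9° = -0.838222.
δ = arcsin(-0.838222) = -56.95°.

δ = -56.95°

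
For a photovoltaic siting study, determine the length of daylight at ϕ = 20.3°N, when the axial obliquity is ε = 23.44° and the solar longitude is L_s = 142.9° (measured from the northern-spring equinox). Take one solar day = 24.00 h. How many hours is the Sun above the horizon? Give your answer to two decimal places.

12.70 h

Solar declination: sin δ = sin ε · sin L_s = sin 23.44° × sin 142.9° = 0.23995, so δ = +13.884°.
cos h₀ = −tan ϕ · tan δ = −tan(+20.3°) × tan(+13.884°) = -0.0914, so h₀ = 1.6624 rad = 95.25°.
Daylight = 2h₀/(2π) × 24.00 h = (1.6624/π) × 24.00 = 12.70 h.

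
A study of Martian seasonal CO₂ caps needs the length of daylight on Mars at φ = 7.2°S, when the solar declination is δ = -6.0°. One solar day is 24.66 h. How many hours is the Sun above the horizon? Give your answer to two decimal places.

cos H₀ = −tan φ · tan δ = −tan(-7.2°) × tan(-6.000°) = -0.0133, so H₀ = 1.5841 rad = 90.76°.
Daylight = 2H₀/(2π) × 24.66 h = (1.5841/π) × 24.66 = 12.43 h.

12.43 h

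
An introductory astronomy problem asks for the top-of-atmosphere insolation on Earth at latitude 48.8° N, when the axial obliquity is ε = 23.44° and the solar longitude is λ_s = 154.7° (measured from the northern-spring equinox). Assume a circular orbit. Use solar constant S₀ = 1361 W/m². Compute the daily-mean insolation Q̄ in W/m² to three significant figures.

Solar declination: sin δ = sin ε · sin λ_s = sin 23.44° × sin 154.7° = 0.17000, so δ = +9.788°.
cos H₀ = −tan(+48.8°) tan(+9.788°) = -0.1971, H₀ = 1.7691 rad.
Bracket: H₀ sin φ sin δ + cos φ cos δ sin H₀ = 1.7691×0.75241×0.17000 + 0.65869×0.98544×0.98039 = 0.226285 + 0.636371 = 0.862656.
Q̄ = (S₀/π) × [bracket] = (1361/π) × 0.862656 = 373.7 W/m².

Q̄ ≈ 374 W/m²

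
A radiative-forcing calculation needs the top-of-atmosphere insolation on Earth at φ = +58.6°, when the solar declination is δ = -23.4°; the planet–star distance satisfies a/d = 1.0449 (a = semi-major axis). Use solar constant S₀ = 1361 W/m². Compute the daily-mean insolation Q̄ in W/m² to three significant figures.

Q̄ ≈ 34.0 W/m²

cos H₀ = −tan(+58.6°) tan(-23.400°) = 0.7089, H₀ = 0.7828 rad.
Bracket: H₀ sin φ sin δ + cos φ cos δ sin H₀ = 0.7828×0.85355×-0.39715 + 0.52101×0.91775×0.70527 = -0.265359 + 0.337230 = 0.071871.
Inverse-square distance factor (a/d)² = 1.0449² = 1.091816.
Q̄ = (S₀/π) × 1.091816 × [bracket] = (1361/π) × 1.091816 × 0.071871 = 33.99 W/m².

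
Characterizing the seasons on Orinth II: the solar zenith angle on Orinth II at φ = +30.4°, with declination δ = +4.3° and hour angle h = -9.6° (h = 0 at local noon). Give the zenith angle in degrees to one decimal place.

θ_z = 27.6°

cos θ_z = sin φ sin δ + cos φ cos δ cos h = 0.037942 + 0.848041 = 0.885983.
θ_z = arccos(0.885983) = 27.6°.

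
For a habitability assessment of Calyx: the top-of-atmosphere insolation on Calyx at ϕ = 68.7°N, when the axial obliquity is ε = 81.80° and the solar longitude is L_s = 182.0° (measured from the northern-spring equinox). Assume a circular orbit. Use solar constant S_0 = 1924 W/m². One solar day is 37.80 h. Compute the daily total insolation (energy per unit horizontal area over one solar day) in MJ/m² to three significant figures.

26.2 MJ/m²

Solar declination: sin δ = sin ε · sin L_s = sin 81.80° × sin 182.0° = -0.03454, so δ = -1.980°.
cos h₀ = −tan(+68.7°) tan(-1.980°) = 0.0887, h₀ = 1.4820 rad.
Bracket: h₀ sin ϕ sin δ + cos ϕ cos δ sin h₀ = 1.4820×0.93169×-0.03454 + 0.36325×0.99940×0.99606 = -0.047692 + 0.361602 = 0.313910.
Q̄ = (S_0/π) × [bracket] = (1924/π) × 0.313910 = 192.25 W/m².
Daily total = Q̄ × 37.80 h × 3600 s/h = 192.25 × 37.80 × 3600 / 10⁶ = 26.16 MJ/m².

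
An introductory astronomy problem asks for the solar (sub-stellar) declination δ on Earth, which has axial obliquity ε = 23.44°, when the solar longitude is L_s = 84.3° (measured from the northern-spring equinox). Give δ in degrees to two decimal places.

sin δ = sin ε · sin L_s = sin 23.44° × sin 84.3° = 0.395822.
δ = arcsin(0.395822) = +23.32°.

δ = +23.32°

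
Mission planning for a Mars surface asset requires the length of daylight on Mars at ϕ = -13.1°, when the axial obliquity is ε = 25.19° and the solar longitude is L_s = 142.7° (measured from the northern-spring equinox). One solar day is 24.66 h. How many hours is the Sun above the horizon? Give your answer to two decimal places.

Solar declination: sin δ = sin ε · sin L_s = sin 25.19° × sin 142.7° = 0.25792, so δ = +14.947°.
cos h₀ = −tan ϕ · tan δ = −tan(-13.1°) × tan(+14.947°) = 0.0621, so h₀ = 1.5086 rad = 86.44°.
Daylight = 2h₀/(2π) × 24.66 h = (1.5086/π) × 24.66 = 11.84 h.

11.84 h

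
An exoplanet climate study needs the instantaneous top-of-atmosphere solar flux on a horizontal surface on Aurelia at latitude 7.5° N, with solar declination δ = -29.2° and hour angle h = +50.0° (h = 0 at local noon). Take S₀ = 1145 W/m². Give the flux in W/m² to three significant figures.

564 W/m²

cos θ_z = sin φ sin δ + cos φ cos δ cos h = -0.063678 + 0.556303 = 0.492625.
Flux = S₀ · cos θ_z = 1145 × 0.492625 = 564.1 W/m².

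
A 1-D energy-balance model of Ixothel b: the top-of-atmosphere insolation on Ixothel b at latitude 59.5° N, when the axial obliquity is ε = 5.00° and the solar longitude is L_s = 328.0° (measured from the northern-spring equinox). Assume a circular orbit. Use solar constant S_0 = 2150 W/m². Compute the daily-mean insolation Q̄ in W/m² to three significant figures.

Solar declination: sin δ = sin ε · sin L_s = sin 5.00° × sin 328.0° = -0.04619, so δ = -2.647°.
cos h₀ = −tan(+59.5°) tan(-2.647°) = 0.0785, h₀ = 1.4922 rad.
Bracket: h₀ sin ϕ sin δ + cos ϕ cos δ sin h₀ = 1.4922×0.86163×-0.04619 + 0.50754×0.99893×0.99691 = -0.059388 + 0.505430 = 0.446042.
Q̄ = (S_0/π) × [bracket] = (2150/π) × 0.446042 = 305.3 W/m².

Q̄ ≈ 305 W/m²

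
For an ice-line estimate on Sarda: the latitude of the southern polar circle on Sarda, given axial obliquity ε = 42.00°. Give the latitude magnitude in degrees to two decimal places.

48.00°

The polar circle is the lowest latitude that experiences at least one full rotation of continuous darkness at the northern-summer solstice; it lies at |φ| = 90° − ε = 90° − 42.00° = 48.00°.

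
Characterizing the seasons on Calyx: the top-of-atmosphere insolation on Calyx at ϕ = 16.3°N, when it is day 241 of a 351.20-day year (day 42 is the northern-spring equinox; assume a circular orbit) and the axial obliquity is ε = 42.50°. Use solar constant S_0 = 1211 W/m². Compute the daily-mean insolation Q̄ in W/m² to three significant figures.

Q̄ ≈ 310 W/m²

Solar longitude: L_s = 360° × (241 − 42)/351.20 = 203.986°.
sin δ = sin 42.50° × sin 203.986° = -0.27464, so δ = -15.941°.
cos h₀ = −tan(+16.3°) tan(-15.941°) = 0.0835, h₀ = 1.4872 rad.
Bracket: h₀ sin ϕ sin δ + cos ϕ cos δ sin h₀ = 1.4872×0.28067×-0.27464 + 0.95981×0.96155×0.99651 = -0.114638 + 0.919684 = 0.805046.
Q̄ = (S_0/π) × [bracket] = (1211/π) × 0.805046 = 310.3 W/m².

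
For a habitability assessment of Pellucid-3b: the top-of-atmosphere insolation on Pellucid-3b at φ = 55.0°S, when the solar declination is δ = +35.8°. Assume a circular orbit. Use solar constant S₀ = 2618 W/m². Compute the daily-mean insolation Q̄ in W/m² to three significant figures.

cos H₀ = −tan(-55.0°) tan(+35.800°) = 1.0300 ≥ 1 ⇒ polar night, H₀ = 0 and Q̄ = 0.

Q̄ ≈ 0.00 W/m²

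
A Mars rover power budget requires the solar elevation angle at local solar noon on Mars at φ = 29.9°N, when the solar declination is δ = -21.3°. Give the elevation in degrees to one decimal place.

At local noon the hour angle is zero, so the zenith angle equals |φ − δ| = |+29.9° − (-21.300°)| = 51.200°.
Elevation = 90° − 51.200° = 38.8°.

38.8°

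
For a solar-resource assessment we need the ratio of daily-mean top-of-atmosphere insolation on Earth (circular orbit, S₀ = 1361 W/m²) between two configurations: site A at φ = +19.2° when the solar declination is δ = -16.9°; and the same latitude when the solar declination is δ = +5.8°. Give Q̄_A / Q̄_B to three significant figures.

— Configuration A (φ=+19.2°):
cos H₀ = −tan(+19.2°) tan(-16.900°) = 0.1058, H₀ = 1.4648 rad.
Bracket: H₀ sin φ sin δ + cos φ cos δ sin H₀ = 1.4648×0.32887×-0.29070 + 0.94438×0.95681×0.99439 = -0.140039 + 0.898523 = 0.758484.
Q̄ = (S₀/π) × [bracket] = (1361/π) × 0.758484 = 328.59 W/m².
— Configuration B (φ=+19.2°):
cos H₀ = −tan(+19.2°) tan(+5.800°) = -0.0354, H₀ = 1.6062 rad.
Bracket: H₀ sin φ sin δ + cos φ cos δ sin H₀ = 1.6062×0.32887×0.10106 + 0.94438×0.99488×0.99937 = 0.053383 + 0.938953 = 0.992336.
Q̄ = (S₀/π) × [bracket] = (1361/π) × 0.992336 = 429.90 W/m².
Ratio Q̄_A / Q̄_B = 328.59 / 429.90 = 0.7643.

Q̄_A / Q̄_B ≈ 0.764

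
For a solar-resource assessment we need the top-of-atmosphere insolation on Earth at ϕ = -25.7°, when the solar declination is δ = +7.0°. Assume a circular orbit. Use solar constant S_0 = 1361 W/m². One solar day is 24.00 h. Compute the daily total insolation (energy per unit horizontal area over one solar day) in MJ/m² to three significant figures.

30.4 MJ/m²

cos h₀ = −tan(-25.7°) tan(+7.000°) = 0.0591, h₀ = 1.5117 rad.
Bracket: h₀ sin ϕ sin δ + cos ϕ cos δ sin h₀ = 1.5117×-0.43366×0.12187 + 0.90108×0.99255×0.99825 = -0.079894 + 0.892802 = 0.812908.
Q̄ = (S_0/π) × [bracket] = (1361/π) × 0.812908 = 352.17 W/m².
Daily total = Q̄ × 24.00 h × 3600 s/h = 352.17 × 24.00 × 3600 / 10⁶ = 30.43 MJ/m².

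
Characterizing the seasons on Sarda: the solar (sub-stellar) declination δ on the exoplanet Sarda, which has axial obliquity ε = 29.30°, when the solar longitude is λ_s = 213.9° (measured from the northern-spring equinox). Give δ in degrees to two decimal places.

sin δ = sin ε · sin λ_s = sin 29.30° × sin 213.9° = -0.272951.
δ = arcsin(-0.272951) = -15.84°.

δ = -15.84°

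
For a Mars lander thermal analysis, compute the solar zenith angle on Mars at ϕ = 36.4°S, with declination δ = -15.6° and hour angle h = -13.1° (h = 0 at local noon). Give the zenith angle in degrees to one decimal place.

cos θ_z = sin ϕ sin δ + cos ϕ cos δ cos h = 0.159582 + 0.755069 = 0.914651.
θ_z = arccos(0.914651) = 23.8°.

θ_z = 23.8°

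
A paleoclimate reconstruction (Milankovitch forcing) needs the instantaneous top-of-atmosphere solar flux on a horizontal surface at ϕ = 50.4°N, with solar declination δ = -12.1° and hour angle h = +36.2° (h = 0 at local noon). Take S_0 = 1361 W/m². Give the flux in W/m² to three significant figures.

465 W/m²

cos θ_z = sin ϕ sin δ + cos ϕ cos δ cos h = -0.161514 + 0.502948 = 0.341434.
Flux = S_0 · cos θ_z = 1361 × 0.341434 = 464.7 W/m².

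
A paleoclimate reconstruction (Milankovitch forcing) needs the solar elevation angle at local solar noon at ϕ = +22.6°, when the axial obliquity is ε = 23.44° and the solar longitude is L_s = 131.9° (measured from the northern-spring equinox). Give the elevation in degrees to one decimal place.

Solar declination: sin δ = sin ε · sin L_s = sin 23.44° × sin 131.9° = 0.29608, so δ = +17.222°.
At local noon the hour angle is zero, so the zenith angle equals |ϕ − δ| = |+22.6° − (+17.222°)| = 5.378°.
Elevation = 90° − 5.378° = 84.6°.

84.6°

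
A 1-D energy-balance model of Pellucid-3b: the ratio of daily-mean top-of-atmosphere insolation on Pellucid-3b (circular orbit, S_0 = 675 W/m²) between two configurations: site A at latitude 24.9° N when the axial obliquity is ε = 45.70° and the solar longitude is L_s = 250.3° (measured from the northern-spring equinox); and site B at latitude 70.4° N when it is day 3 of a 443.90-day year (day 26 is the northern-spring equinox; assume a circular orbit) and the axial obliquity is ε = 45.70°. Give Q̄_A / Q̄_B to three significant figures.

Q̄_A / Q̄_B ≈ 4.60

— Configuration A (ϕ=+24.9°):
Solar declination: sin δ = sin ε · sin L_s = sin 45.70° × sin 250.3° = -0.67380, so δ = -42.361°.
cos h₀ = −tan(+24.9°) tan(-42.361°) = 0.4233, h₀ = 1.1337 rad.
Bracket: h₀ sin ϕ sin δ + cos ϕ cos δ sin h₀ = 1.1337×0.42104×-0.67380 + 0.90704×0.73891×0.90600 = -0.321627 + 0.607220 = 0.285593.
Q̄ = (S_0/π) × [bracket] = (675/π) × 0.285593 = 61.362 W/m².
— Configuration B (ϕ=+70.4°):
Solar longitude: L_s = 360° × (3 − 26)/443.90 = -18.653°, i.e. -18.653° + 360° = 341.347°.
sin δ = sin 45.70° × sin 341.347° = -0.22890, so δ = -13.232°.
cos h₀ = −tan(+70.4°) tan(-13.232°) = 0.6604, h₀ = 0.8495 rad.
Bracket: h₀ sin ϕ sin δ + cos ϕ cos δ sin h₀ = 0.8495×0.94206×-0.22890 + 0.33545×0.97345×0.75094 = -0.183184 + 0.245215 = 0.062031.
Q̄ = (S_0/π) × [bracket] = (675/π) × 0.062031 = 13.328 W/m².
Ratio Q̄_A / Q̄_B = 61.362 / 13.328 = 4.604.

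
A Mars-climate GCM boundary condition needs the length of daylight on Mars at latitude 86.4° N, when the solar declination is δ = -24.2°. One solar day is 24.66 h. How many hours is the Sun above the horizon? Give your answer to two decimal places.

cos h₀ = −tan ϕ · tan δ = 7.1433 ≥ 1, so the Sun never rises (polar night) and h₀ = 0.
Daylight = 2h₀/(2π) × 24.66 h = (0.0000/π) × 24.66 = 0.00 h.

0.00 h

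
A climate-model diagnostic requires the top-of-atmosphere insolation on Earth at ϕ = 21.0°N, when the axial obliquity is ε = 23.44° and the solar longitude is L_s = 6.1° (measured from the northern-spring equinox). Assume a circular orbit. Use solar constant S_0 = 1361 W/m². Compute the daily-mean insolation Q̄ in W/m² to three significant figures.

Solar declination: sin δ = sin ε · sin L_s = sin 23.44° × sin 6.1° = 0.04227, so δ = +2.423°.
cos h₀ = −tan(+21.0°) tan(+2.423°) = -0.0162, h₀ = 1.5870 rad.
Bracket: h₀ sin ϕ sin δ + cos ϕ cos δ sin h₀ = 1.5870×0.35837×0.04227 + 0.93358×0.99911×0.99987 = 0.024040 + 0.932628 = 0.956668.
Q̄ = (S_0/π) × [bracket] = (1361/π) × 0.956668 = 414.4 W/m².

Q̄ ≈ 414 W/m²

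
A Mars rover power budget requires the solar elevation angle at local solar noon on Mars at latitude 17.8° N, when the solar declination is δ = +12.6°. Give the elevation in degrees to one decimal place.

At local noon the hour angle is zero, so the zenith angle equals |φ − δ| = |+17.8° − (+12.600°)| = 5.200°.
Elevation = 90° − 5.200° = 84.8°.

84.8°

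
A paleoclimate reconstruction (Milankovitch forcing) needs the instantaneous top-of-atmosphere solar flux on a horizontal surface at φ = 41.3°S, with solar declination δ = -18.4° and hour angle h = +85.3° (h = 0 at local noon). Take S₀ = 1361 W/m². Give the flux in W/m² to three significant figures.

cos θ_z = sin φ sin δ + cos φ cos δ cos h = 0.208329 + 0.058410 = 0.266739.
Flux = S₀ · cos θ_z = 1361 × 0.266739 = 363.0 W/m².

363 W/m²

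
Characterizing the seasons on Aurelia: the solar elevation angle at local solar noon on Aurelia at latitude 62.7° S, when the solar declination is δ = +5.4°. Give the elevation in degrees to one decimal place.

At local noon the hour angle is zero, so the zenith angle equals |ϕ − δ| = |-62.7° − (+5.400°)| = 68.100°.
Elevation = 90° − 68.100° = 21.9°.

21.9°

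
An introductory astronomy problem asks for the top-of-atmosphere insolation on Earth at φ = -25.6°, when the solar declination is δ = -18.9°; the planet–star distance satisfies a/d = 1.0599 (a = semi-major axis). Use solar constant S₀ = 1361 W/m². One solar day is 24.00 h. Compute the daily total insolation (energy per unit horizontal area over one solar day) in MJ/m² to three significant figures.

45.6 MJ/m²

cos H₀ = −tan(-25.6°) tan(-18.900°) = -0.1640, H₀ = 1.7356 rad.
Bracket: H₀ sin φ sin δ + cos φ cos δ sin H₀ = 1.7356×-0.43209×-0.32392 + 0.90183×0.94609×0.98645 = 0.242919 + 0.841651 = 1.084570.
Inverse-square distance factor (a/d)² = 1.0599² = 1.123388.
Q̄ = (S₀/π) × 1.123388 × [bracket] = (1361/π) × 1.123388 × 1.084570 = 527.83 W/m².
Daily total = Q̄ × 24.00 h × 3600 s/h = 527.83 × 24.00 × 3600 / 10⁶ = 45.60 MJ/m².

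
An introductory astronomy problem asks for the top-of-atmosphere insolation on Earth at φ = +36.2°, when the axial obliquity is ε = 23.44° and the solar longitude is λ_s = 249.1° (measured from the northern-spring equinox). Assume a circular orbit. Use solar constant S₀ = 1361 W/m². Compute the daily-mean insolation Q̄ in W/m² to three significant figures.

Solar declination: sin δ = sin ε · sin λ_s = sin 23.44° × sin 249.1° = -0.37162, so δ = -21.815°.
cos H₀ = −tan(+36.2°) tan(-21.815°) = 0.2930, H₀ = 1.2735 rad.
Bracket: H₀ sin φ sin δ + cos φ cos δ sin H₀ = 1.2735×0.59061×-0.37162 + 0.80696×0.92839×0.95612 = -0.279511 + 0.716300 = 0.436789.
Q̄ = (S₀/π) × [bracket] = (1361/π) × 0.436789 = 189.2 W/m².

Q̄ ≈ 189 W/m²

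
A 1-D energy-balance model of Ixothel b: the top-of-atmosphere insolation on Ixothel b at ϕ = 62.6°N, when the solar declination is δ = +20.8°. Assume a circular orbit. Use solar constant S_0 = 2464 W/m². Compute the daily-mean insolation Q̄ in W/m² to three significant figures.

Q̄ ≈ 821 W/m²

cos h₀ = −tan(+62.6°) tan(+20.800°) = -0.7328, h₀ = 2.3933 rad.
Bracket: h₀ sin ϕ sin δ + cos ϕ cos δ sin h₀ = 2.3933×0.88782×0.35511 + 0.46020×0.93483×0.68041 = 0.754545 + 0.292718 = 1.047263.
Q̄ = (S_0/π) × [bracket] = (2464/π) × 1.047263 = 821.4 W/m².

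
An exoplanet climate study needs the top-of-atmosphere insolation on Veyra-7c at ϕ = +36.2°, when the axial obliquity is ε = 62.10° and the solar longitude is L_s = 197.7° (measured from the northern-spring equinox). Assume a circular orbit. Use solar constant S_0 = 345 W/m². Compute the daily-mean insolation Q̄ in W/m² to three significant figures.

Solar declination: sin δ = sin ε · sin L_s = sin 62.10° × sin 197.7° = -0.26869, so δ = -15.587°.
cos h₀ = −tan(+36.2°) tan(-15.587°) = 0.2042, h₀ = 1.3652 rad.
Bracket: h₀ sin ϕ sin δ + cos ϕ cos δ sin h₀ = 1.3652×0.59061×-0.26869 + 0.80696×0.96323×0.97894 = -0.216645 + 0.760918 = 0.544273.
Q̄ = (S_0/π) × [bracket] = (345/π) × 0.544273 = 59.77 W/m².

Q̄ ≈ 59.8 W/m²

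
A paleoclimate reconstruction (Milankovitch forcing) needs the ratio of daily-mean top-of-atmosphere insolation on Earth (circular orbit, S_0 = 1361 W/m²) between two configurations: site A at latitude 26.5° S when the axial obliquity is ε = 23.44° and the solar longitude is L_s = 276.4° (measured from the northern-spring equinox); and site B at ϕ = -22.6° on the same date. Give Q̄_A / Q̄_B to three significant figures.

— Configuration A (ϕ=-26.5°):
Solar declination: sin δ = sin ε · sin L_s = sin 23.44° × sin 276.4° = -0.39531, so δ = -23.285°.
cos h₀ = −tan(-26.5°) tan(-23.285°) = -0.2146, h₀ = 1.7870 rad.
Bracket: h₀ sin ϕ sin δ + cos ϕ cos δ sin h₀ = 1.7870×-0.44620×-0.39531 + 0.89493×0.91855×0.97671 = 0.315204 + 0.802893 = 1.118097.
Q̄ = (S_0/π) × [bracket] = (1361/π) × 1.118097 = 484.38 W/m².
— Configuration B (ϕ=-22.6°):
cos h₀ = −tan(-22.6°) tan(-23.285°) = -0.1791, h₀ = 1.7509 rad.
Bracket: h₀ sin ϕ sin δ + cos ϕ cos δ sin h₀ = 1.7509×-0.38430×-0.39531 + 0.92321×0.91855×0.98382 = 0.265993 + 0.834294 = 1.100287.
Q̄ = (S_0/π) × [bracket] = (1361/π) × 1.100287 = 476.67 W/m².
Ratio Q̄_A / Q̄_B = 484.38 / 476.67 = 1.016.

Q̄_A / Q̄_B ≈ 1.02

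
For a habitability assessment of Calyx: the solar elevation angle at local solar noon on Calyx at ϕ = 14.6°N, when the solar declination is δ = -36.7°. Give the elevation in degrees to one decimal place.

38.7°

At local noon the hour angle is zero, so the zenith angle equals |ϕ − δ| = |+14.6° − (-36.700°)| = 51.300°.
Elevation = 90° − 51.300° = 38.7°.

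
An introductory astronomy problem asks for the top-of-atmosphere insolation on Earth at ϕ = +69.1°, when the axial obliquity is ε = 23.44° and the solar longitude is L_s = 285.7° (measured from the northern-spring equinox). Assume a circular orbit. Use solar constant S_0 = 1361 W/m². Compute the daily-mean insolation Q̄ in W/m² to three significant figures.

Solar declination: sin δ = sin ε · sin L_s = sin 23.44° × sin 285.7° = -0.38295, so δ = -22.516°.
cos h₀ = −tan(+69.1°) tan(-22.516°) = 1.0856 ≥ 1 ⇒ polar night, h₀ = 0 and Q̄ = 0.

Q̄ ≈ 0.00 W/m²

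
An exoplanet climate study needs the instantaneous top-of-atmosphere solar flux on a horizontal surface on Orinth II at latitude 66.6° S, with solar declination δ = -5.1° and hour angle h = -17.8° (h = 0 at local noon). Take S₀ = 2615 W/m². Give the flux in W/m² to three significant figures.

cos θ_z = sin φ sin δ + cos φ cos δ cos h = 0.081583 + 0.376639 = 0.458222.
Flux = S₀ · cos θ_z = 2615 × 0.458222 = 1198 W/m².

1.20e+03 W/m²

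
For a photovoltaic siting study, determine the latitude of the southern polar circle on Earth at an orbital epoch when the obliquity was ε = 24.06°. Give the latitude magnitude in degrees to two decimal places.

65.94°

The polar circle is the lowest latitude that experiences at least one full rotation of continuous darkness at the northern-summer solstice; it lies at |φ| = 90° − ε = 90° − 24.06° = 65.94°.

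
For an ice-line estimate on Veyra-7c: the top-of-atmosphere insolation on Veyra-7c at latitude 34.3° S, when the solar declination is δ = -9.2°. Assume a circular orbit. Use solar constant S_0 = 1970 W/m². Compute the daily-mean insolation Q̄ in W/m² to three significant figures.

cos h₀ = −tan(-34.3°) tan(-9.200°) = -0.1105, h₀ = 1.6815 rad.
Bracket: h₀ sin ϕ sin δ + cos ϕ cos δ sin h₀ = 1.6815×-0.56353×-0.15988 + 0.82610×0.98714×0.99388 = 0.151498 + 0.810486 = 0.961984.
Q̄ = (S_0/π) × [bracket] = (1970/π) × 0.961984 = 603.2 W/m².

Q̄ ≈ 603 W/m²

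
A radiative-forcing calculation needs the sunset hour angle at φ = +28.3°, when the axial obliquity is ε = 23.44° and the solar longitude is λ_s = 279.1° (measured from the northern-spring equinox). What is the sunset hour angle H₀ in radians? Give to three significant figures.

Solar declination: sin δ = sin ε · sin λ_s = sin 23.44° × sin 279.1° = -0.39278, so δ = -23.128°.
cos H₀ = −tan φ · tan δ = −tan(+28.3°) × tan(-23.128°) = 0.2300, so H₀ = 1.3387 rad = 76.70°.

H₀ = 1.34 rad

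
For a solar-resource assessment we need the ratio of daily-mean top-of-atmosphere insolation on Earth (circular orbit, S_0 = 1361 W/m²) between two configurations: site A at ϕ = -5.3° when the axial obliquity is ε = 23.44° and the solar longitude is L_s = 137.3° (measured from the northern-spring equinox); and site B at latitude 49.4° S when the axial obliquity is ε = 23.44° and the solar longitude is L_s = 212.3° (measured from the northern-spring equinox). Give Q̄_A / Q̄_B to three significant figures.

Q̄_A / Q̄_B ≈ 1.01

— Configuration A (ϕ=-5.3°):
Solar declination: sin δ = sin ε · sin L_s = sin 23.44° × sin 137.3° = 0.26976, so δ = +15.650°.
cos h₀ = −tan(-5.3°) tan(+15.650°) = 0.0260, h₀ = 1.5448 rad.
Bracket: h₀ sin ϕ sin δ + cos ϕ cos δ sin h₀ = 1.5448×-0.09237×0.26976 + 0.99572×0.96293×0.99966 = -0.038493 + 0.958483 = 0.919990.
Q̄ = (S_0/π) × [bracket] = (1361/π) × 0.919990 = 398.56 W/m².
— Configuration B (ϕ=-49.4°):
Solar declination: sin δ = sin ε · sin L_s = sin 23.44° × sin 212.3° = -0.21256, so δ = -12.272°.
cos h₀ = −tan(-49.4°) tan(-12.272°) = -0.2538, h₀ = 1.8274 rad.
Bracket: h₀ sin ϕ sin δ + cos ϕ cos δ sin h₀ = 1.8274×-0.75927×-0.21256 + 0.65077×0.97715×0.96726 = 0.294925 + 0.615081 = 0.910006.
Q̄ = (S_0/π) × [bracket] = (1361/π) × 0.910006 = 394.23 W/m².
Ratio Q̄_A / Q̄_B = 398.56 / 394.23 = 1.011.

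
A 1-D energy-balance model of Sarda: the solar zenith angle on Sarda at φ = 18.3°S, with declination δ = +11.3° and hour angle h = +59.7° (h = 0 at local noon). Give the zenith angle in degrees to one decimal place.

cos θ_z = sin φ sin δ + cos φ cos δ cos h = -0.061526 + 0.469726 = 0.408200.
θ_z = arccos(0.408200) = 65.9°.

θ_z = 65.9°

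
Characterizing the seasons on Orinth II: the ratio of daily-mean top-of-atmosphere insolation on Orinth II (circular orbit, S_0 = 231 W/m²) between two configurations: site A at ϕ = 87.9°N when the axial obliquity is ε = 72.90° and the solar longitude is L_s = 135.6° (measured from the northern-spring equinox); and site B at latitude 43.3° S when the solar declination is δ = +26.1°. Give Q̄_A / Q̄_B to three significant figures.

Q̄_A / Q̄_B ≈ 8.38

— Configuration A (ϕ=+87.9°):
Solar declination: sin δ = sin ε · sin L_s = sin 72.90° × sin 135.6° = 0.66873, so δ = +41.969°.
cos h₀ = −tan(+87.9°) tan(+41.969°) = -24.5290 ≤ −1 ⇒ polar day, h₀ = π.
Bracket: h₀ sin ϕ sin δ + cos ϕ cos δ sin h₀ = 3.1416×0.99933×0.66873 + 0.03664×0.74350×0.00000 = 2.099475 + 0.000000 = 2.099475.
Q̄ = (S_0/π) × [bracket] = (231/π) × 2.099475 = 154.37 W/m².
— Configuration B (ϕ=-43.3°):
cos h₀ = −tan(-43.3°) tan(+26.100°) = 0.4617, h₀ = 1.0909 rad.
Bracket: h₀ sin ϕ sin δ + cos ϕ cos δ sin h₀ = 1.0909×-0.68582×0.43994 + 0.72777×0.89803×0.88706 = -0.329146 + 0.579746 = 0.250600.
Q̄ = (S_0/π) × [bracket] = (231/π) × 0.250600 = 18.427 W/m².
Ratio Q̄_A / Q̄_B = 154.37 / 18.427 = 8.377.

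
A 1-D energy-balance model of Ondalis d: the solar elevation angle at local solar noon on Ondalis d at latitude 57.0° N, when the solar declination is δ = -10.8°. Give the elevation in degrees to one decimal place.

At local noon the hour angle is zero, so the zenith angle equals |φ − δ| = |+57.0° − (-10.800°)| = 67.800°.
Elevation = 90° − 67.800° = 22.2°.

22.2°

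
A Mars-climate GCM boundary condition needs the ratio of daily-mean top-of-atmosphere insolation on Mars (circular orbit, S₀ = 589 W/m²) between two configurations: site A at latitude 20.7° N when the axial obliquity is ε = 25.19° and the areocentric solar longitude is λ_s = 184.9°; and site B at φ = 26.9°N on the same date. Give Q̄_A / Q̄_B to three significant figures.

Q̄_A / Q̄_B ≈ 1.06

— Configuration A (φ=+20.7°):
sin δ = sin 25.19° × sin 184.9° = -0.03636, so δ = -2.083°.
cos H₀ = −tan(+20.7°) tan(-2.083°) = 0.0137, H₀ = 1.5570 rad.
Bracket: H₀ sin φ sin δ + cos φ cos δ sin H₀ = 1.5570×0.35347×-0.03636 + 0.93544×0.99934×0.99991 = -0.020011 + 0.934738 = 0.914727.
Q̄ = (S₀/π) × [bracket] = (589/π) × 0.914727 = 171.50 W/m².
— Configuration B (φ=+26.9°):
cos H₀ = −tan(+26.9°) tan(-2.083°) = 0.0185, H₀ = 1.5523 rad.
Bracket: H₀ sin φ sin δ + cos φ cos δ sin H₀ = 1.5523×0.45243×-0.03636 + 0.89180×0.99934×0.99983 = -0.025536 + 0.891060 = 0.865524.
Q̄ = (S₀/π) × [bracket] = (589/π) × 0.865524 = 162.27 W/m².
Ratio Q̄_A / Q̄_B = 171.50 / 162.27 = 1.057.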